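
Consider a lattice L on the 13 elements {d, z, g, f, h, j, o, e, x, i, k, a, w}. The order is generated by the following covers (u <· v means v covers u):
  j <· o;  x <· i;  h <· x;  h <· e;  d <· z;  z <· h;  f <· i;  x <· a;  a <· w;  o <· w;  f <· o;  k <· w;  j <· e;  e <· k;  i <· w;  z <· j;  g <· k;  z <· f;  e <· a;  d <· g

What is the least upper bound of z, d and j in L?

Common upper bounds of {z, d, j}: a, e, j, k, o, w.
The least among these is j.

j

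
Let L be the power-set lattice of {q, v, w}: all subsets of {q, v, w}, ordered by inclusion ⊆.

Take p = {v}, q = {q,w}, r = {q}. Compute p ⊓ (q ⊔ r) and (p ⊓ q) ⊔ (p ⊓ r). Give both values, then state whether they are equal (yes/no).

∅; ∅; yes

q ⊔ r = {q,w}, so p ⊓ (q ⊔ r) = {v} ⊓ {q,w} = ∅.
p ⊓ q = ∅ and p ⊓ r = ∅, so (p ⊓ q) ⊔ (p ⊓ r) = ∅ ⊔ ∅ = ∅.
Equal: yes.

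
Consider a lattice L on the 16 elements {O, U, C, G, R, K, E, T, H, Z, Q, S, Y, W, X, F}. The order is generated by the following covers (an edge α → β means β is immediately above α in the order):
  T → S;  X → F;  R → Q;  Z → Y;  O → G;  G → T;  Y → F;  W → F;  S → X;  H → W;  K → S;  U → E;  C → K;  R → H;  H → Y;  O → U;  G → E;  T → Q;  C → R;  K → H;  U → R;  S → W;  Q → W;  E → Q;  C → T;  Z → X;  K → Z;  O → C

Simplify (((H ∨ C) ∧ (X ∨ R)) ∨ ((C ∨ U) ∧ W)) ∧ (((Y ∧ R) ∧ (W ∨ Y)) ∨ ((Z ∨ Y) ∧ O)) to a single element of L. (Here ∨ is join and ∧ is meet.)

R

H ∨ C = H
X ∨ R = F
H ∧ F = H
C ∨ U = R
R ∧ W = R
H ∨ R = H
Y ∧ R = R
W ∨ Y = F
R ∧ F = R
Z ∨ Y = Y
Y ∧ O = O
R ∨ O = R
H ∧ R = R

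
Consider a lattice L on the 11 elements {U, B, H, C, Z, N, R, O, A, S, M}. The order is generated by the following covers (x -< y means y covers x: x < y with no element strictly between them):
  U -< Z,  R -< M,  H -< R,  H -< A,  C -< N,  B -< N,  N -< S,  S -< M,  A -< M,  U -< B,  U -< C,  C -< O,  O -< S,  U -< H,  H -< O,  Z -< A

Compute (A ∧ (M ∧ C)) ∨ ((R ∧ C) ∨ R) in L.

M ∧ C = C
A ∧ C = U
R ∧ C = U
U ∨ R = R
U ∨ R = R

R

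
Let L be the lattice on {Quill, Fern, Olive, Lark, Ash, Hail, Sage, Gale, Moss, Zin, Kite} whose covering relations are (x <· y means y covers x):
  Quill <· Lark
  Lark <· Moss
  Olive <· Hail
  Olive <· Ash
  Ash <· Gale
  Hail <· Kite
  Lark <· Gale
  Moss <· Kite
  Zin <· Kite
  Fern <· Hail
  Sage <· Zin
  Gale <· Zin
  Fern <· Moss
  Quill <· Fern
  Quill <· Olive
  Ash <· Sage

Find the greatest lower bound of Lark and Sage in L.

Quill

Common lower bounds of {Lark, Sage}: Quill.
The greatest among these is Quill.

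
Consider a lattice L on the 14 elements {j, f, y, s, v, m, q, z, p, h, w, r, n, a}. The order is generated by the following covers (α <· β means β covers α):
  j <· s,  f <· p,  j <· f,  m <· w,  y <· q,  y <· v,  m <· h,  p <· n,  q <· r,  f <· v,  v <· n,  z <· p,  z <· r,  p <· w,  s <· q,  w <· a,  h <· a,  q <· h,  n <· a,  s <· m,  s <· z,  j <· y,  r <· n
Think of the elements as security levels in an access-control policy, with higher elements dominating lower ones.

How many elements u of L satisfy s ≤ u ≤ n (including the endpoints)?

6

The interval [s, n] = {n, p, q, r, s, z}, which has 6 elements.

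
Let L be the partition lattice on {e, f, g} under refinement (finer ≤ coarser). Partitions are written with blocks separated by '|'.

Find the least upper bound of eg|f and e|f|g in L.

eg|f

The join of eg|f and e|f|g merges any blocks that overlap across the partitions, giving eg|f.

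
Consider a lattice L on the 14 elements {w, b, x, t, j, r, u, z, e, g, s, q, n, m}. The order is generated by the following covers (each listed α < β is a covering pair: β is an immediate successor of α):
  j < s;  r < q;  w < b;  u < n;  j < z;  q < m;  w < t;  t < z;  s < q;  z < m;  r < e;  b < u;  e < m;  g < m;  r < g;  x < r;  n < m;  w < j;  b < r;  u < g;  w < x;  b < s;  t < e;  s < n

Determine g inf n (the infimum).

u

Common lower bounds of {g, n}: b, u, w.
The greatest among these is u.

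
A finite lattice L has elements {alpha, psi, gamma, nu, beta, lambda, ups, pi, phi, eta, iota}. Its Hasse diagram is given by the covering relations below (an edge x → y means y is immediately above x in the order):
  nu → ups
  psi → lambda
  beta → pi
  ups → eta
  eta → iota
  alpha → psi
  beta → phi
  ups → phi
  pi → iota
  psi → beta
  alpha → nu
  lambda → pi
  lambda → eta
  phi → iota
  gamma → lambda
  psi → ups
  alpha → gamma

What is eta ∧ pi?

Common lower bounds of {eta, pi}: alpha, gamma, lambda, psi.
The greatest among these is lambda.

lambda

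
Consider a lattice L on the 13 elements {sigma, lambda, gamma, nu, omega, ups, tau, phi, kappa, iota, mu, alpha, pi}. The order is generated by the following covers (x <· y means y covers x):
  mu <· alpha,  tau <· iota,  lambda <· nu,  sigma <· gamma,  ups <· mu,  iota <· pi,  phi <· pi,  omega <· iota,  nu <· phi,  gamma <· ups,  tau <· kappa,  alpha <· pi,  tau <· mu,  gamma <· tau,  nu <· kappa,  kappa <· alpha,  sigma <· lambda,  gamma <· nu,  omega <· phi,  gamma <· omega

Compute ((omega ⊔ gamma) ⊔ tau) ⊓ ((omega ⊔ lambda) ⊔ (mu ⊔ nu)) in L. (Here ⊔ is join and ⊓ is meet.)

iota

omega ∨ gamma = omega
omega ∨ tau = iota
omega ∨ lambda = phi
mu ∨ nu = alpha
phi ∨ alpha = pi
iota ∧ pi = iota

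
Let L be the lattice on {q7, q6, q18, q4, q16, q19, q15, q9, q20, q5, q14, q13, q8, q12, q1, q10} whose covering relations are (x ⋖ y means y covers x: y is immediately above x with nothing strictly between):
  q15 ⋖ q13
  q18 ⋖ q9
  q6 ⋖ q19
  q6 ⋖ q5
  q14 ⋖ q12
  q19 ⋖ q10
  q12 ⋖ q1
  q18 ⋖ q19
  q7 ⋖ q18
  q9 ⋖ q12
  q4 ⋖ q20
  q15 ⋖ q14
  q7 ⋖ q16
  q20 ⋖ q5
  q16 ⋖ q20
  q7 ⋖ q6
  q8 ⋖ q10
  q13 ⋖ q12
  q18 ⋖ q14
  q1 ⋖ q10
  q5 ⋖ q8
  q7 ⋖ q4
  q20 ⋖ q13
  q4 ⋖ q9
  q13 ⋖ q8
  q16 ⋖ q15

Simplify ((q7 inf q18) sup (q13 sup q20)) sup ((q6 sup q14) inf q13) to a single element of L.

q7 ∧ q18 = q7
q13 ∨ q20 = q13
q7 ∨ q13 = q13
q6 ∨ q14 = q10
q10 ∧ q13 = q13
q13 ∨ q13 = q13

q13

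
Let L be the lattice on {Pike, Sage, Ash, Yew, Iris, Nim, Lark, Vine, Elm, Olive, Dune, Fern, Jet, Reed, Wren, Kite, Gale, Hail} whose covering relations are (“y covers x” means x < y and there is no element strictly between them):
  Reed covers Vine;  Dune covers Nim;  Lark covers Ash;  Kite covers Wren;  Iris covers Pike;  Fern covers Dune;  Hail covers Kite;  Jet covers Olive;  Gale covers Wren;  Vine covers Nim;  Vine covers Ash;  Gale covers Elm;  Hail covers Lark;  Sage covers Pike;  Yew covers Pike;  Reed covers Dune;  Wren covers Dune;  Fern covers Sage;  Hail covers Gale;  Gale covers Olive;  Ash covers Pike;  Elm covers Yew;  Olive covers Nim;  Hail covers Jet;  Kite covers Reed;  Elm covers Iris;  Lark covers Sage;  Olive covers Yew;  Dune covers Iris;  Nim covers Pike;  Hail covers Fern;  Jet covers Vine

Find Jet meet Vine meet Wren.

Nim

Common lower bounds of {Jet, Vine, Wren}: Nim, Pike.
The greatest among these is Nim.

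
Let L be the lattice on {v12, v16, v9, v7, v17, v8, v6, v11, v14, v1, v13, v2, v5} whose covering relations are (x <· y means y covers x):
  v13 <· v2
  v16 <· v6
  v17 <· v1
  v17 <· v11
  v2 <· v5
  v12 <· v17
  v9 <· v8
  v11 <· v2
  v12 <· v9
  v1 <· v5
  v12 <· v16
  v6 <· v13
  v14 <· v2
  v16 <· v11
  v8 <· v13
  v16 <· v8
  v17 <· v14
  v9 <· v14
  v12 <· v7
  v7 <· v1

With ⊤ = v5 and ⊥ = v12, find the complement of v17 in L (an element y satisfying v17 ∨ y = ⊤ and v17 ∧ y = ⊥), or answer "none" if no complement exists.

none

For every candidate y, either v17 ∨ y ≠ v5 or v17 ∧ y ≠ v12; no complement exists.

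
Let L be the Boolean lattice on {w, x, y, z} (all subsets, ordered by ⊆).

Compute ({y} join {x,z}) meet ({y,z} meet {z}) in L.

{z}

{y} ∨ {x,z} = {x,y,z}
{y,z} ∧ {z} = {z}
{x,y,z} ∧ {z} = {z}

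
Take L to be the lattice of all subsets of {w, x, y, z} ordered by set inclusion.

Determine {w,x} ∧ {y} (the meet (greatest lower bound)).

Under ⊆, meet is intersection: {w,x} ∩ {y} = {}.

{}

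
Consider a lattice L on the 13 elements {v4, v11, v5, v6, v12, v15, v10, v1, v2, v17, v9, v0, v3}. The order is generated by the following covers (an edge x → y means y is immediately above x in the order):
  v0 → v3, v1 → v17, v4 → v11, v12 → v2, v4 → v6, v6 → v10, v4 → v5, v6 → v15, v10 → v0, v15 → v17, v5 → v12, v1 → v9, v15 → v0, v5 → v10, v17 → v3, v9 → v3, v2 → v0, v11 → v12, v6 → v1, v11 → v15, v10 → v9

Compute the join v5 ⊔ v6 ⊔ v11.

Common upper bounds of {v5, v6, v11}: v0, v3.
The least among these is v0.

v0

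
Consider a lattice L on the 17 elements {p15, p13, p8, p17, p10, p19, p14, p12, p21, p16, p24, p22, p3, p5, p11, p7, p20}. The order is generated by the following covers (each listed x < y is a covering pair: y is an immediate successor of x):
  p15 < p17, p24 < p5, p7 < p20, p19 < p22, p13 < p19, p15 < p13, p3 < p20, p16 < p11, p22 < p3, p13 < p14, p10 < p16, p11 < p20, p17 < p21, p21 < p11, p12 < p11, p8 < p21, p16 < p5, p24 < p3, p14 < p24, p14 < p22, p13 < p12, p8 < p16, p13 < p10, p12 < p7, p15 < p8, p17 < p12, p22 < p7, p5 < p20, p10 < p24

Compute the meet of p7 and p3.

p22

Common lower bounds of {p7, p3}: p13, p14, p15, p19, p22.
The greatest among these is p22.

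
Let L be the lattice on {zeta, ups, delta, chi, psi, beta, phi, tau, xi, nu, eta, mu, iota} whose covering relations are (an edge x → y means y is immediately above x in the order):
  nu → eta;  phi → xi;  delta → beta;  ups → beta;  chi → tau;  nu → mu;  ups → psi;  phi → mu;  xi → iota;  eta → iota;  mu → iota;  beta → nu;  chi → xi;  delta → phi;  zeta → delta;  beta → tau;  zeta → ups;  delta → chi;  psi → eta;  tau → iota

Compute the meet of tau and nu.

Common lower bounds of {tau, nu}: beta, delta, ups, zeta.
The greatest among these is beta.

beta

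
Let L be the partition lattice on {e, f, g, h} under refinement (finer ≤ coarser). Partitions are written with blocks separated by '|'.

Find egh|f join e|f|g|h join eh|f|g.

Common upper bounds of {egh|f, e|f|g|h, eh|f|g}: efgh, egh|f.
The least among these is egh|f.

egh|f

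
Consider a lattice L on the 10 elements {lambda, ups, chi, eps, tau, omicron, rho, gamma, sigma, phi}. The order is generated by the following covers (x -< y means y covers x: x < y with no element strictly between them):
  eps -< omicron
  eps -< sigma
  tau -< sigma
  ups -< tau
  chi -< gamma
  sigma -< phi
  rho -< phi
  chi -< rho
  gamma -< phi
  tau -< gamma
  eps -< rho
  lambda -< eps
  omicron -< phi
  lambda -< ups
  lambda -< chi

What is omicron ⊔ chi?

phi

Common upper bounds of {omicron, chi}: phi.
The least among these is phi.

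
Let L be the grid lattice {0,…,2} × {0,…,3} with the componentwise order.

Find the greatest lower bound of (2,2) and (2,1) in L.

(2,1)

In a product of chains, the meet is componentwise min, giving (2,1).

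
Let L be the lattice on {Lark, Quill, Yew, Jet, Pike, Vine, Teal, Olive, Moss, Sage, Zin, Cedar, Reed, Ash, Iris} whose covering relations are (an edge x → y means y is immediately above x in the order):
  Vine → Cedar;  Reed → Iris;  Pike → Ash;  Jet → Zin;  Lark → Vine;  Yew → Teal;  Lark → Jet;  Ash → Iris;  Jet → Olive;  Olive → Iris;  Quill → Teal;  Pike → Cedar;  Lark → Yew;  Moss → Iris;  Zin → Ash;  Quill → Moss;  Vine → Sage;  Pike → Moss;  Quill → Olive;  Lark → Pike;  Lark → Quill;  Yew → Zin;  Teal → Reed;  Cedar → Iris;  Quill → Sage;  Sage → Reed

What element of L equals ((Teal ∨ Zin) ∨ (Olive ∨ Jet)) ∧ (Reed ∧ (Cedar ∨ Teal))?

Reed

Teal ∨ Zin = Iris
Olive ∨ Jet = Olive
Iris ∨ Olive = Iris
Cedar ∨ Teal = Iris
Reed ∧ Iris = Reed
Iris ∧ Reed = Reed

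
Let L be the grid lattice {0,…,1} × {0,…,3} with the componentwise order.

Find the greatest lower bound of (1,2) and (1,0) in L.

(1,0)

In a product of chains, the meet is componentwise min, giving (1,0).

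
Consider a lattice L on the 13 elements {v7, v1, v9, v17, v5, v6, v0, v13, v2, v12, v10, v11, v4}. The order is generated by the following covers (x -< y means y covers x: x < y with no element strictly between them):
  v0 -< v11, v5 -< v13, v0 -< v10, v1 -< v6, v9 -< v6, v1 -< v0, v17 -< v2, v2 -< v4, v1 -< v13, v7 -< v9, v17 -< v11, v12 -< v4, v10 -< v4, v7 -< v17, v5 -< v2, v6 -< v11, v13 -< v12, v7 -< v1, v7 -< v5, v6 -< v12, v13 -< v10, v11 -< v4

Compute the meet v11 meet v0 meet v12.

v1

Common lower bounds of {v11, v0, v12}: v1, v7.
The greatest among these is v1.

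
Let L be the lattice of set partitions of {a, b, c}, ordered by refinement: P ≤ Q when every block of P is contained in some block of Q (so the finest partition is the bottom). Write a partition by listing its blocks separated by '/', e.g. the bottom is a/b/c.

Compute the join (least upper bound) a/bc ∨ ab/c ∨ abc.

Common upper bounds of {a/bc, ab/c, abc}: abc.
The least among these is abc.

abc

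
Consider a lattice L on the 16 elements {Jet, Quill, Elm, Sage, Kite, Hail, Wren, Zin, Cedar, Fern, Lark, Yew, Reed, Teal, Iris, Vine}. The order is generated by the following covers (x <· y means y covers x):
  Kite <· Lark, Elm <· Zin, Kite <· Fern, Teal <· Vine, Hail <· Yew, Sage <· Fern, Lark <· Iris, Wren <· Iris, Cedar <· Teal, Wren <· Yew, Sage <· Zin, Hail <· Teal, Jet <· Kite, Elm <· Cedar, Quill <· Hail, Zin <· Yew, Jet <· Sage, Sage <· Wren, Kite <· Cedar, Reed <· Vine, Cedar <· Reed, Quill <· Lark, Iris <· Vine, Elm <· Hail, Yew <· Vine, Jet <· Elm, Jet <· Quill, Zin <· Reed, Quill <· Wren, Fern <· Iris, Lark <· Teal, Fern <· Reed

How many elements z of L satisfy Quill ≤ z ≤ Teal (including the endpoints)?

4

The interval [Quill, Teal] = {Hail, Lark, Quill, Teal}, which has 4 elements.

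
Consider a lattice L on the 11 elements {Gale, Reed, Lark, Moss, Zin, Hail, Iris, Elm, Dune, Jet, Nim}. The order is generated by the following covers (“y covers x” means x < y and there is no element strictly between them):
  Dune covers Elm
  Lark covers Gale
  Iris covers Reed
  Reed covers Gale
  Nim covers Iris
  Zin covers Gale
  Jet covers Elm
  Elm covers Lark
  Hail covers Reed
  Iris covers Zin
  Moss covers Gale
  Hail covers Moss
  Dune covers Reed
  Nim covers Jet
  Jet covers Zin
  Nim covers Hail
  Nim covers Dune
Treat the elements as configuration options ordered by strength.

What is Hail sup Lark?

Common upper bounds of {Hail, Lark}: Nim.
The least among these is Nim.

Nim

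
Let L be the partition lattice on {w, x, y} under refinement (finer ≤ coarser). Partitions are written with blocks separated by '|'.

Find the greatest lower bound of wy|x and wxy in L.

wy|x

Common lower bounds of {wy|x, wxy}: wy|x, w|x|y.
The greatest among these is wy|x.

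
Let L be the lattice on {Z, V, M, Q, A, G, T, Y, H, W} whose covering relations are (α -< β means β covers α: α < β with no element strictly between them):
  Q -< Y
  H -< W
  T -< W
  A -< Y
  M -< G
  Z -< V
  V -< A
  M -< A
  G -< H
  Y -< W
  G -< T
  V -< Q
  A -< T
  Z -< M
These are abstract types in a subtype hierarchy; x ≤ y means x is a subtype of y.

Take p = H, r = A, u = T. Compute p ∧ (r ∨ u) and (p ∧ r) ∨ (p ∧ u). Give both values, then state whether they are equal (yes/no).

r ∨ u = T, so p ∧ (r ∨ u) = H ∧ T = G.
p ∧ r = M and p ∧ u = G, so (p ∧ r) ∨ (p ∧ u) = M ∨ G = G.
Equal: yes.

G; G; yes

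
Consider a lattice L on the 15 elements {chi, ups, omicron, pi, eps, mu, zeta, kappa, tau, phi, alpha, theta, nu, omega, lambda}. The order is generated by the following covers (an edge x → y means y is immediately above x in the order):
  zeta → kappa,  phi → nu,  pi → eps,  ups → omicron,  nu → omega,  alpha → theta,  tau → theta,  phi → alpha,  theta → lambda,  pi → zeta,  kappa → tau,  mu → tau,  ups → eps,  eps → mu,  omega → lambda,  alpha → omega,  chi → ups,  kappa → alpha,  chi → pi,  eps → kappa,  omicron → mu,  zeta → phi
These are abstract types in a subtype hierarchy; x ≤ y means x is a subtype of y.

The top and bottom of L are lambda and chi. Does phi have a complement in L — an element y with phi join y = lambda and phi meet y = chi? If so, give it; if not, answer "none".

none

For every candidate y, either phi ∨ y ≠ lambda or phi ∧ y ≠ chi; no complement exists.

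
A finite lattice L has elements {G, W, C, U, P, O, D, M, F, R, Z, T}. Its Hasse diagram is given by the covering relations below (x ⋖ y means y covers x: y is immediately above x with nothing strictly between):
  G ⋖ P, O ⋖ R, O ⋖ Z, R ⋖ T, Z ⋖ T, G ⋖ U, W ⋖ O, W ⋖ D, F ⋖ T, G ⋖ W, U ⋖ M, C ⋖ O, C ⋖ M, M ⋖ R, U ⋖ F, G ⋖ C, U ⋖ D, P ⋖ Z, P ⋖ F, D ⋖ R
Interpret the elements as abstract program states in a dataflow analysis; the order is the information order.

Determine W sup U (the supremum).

Common upper bounds of {W, U}: D, R, T.
The least among these is D.

D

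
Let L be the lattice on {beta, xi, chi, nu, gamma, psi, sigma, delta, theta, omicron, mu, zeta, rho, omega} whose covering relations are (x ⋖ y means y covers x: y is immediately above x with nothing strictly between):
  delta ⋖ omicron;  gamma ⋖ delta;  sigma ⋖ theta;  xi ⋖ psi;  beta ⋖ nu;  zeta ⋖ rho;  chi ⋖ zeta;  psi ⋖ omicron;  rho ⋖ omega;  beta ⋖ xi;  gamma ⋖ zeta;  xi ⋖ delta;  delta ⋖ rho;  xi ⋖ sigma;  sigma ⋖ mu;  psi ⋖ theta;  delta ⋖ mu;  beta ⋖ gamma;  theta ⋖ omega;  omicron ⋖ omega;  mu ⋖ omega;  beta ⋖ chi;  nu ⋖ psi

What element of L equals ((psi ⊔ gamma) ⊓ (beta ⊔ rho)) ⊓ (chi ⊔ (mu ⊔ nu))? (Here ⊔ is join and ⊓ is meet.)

delta

psi ∨ gamma = omicron
beta ∨ rho = rho
omicron ∧ rho = delta
mu ∨ nu = omega
chi ∨ omega = omega
delta ∧ omega = delta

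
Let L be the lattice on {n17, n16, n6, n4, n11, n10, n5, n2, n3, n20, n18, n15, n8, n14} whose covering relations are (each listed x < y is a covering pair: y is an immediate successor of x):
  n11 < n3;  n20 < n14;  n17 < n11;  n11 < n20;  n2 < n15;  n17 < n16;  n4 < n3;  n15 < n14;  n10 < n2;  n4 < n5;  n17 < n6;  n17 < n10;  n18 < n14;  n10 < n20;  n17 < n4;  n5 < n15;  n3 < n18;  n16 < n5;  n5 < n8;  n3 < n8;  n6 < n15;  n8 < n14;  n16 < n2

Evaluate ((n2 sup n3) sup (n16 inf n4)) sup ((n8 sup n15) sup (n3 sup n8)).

n14

n2 ∨ n3 = n14
n16 ∧ n4 = n17
n14 ∨ n17 = n14
n8 ∨ n15 = n14
n3 ∨ n8 = n8
n14 ∨ n8 = n14
n14 ∨ n14 = n14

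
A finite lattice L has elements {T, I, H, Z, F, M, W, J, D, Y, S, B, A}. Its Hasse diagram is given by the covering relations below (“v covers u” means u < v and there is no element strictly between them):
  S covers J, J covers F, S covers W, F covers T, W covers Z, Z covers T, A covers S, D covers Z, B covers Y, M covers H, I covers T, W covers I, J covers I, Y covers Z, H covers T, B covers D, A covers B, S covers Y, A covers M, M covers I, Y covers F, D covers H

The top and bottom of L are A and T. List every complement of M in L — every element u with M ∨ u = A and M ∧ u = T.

Need u with M ∨ u = A and M ∧ u = T.
Checking each element gives: F, Y, Z.

F, Y, Z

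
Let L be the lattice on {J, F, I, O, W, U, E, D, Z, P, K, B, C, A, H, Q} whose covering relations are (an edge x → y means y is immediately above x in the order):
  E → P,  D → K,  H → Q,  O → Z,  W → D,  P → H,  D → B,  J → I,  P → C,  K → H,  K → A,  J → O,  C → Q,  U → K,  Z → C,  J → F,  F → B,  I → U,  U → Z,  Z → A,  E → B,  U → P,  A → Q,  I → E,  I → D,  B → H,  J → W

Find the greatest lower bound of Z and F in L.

Common lower bounds of {Z, F}: J.
The greatest among these is J.

J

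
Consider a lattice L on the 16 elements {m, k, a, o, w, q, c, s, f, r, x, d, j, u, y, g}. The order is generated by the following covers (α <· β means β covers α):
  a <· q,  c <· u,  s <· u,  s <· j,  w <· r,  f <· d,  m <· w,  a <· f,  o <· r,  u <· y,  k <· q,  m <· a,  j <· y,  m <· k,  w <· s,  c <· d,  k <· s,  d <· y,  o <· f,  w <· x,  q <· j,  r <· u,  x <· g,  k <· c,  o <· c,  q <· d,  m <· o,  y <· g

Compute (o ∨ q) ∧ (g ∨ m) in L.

o ∨ q = d
g ∨ m = g
d ∧ g = d

d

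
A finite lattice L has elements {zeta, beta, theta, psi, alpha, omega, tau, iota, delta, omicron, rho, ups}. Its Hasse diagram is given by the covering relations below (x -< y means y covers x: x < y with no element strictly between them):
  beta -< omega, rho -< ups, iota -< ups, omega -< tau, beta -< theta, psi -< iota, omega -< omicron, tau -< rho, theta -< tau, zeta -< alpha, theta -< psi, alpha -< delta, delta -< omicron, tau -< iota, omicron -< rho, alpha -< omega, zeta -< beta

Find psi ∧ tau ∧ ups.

theta

Common lower bounds of {psi, tau, ups}: beta, theta, zeta.
The greatest among these is theta.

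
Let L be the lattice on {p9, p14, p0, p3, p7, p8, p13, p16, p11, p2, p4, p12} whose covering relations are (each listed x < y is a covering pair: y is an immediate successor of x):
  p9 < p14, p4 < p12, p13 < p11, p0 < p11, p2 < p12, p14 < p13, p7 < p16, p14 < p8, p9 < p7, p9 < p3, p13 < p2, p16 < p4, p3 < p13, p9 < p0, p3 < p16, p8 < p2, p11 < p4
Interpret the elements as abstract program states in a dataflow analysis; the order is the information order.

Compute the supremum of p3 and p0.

p11

Common upper bounds of {p3, p0}: p11, p12, p4.
The least among these is p11.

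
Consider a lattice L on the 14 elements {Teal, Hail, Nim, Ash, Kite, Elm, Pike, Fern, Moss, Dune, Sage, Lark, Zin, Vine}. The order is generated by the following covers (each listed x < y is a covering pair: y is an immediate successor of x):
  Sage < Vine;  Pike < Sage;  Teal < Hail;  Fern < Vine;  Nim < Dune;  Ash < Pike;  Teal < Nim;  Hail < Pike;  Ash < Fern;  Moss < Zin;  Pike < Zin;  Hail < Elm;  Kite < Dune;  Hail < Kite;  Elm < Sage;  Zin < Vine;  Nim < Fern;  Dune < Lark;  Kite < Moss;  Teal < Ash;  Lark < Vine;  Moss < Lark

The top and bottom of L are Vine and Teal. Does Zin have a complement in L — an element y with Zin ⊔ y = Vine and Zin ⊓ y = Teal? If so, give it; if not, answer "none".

Need y with Zin ∨ y = Vine and Zin ∧ y = Teal.
Checking each element gives: Nim.

Nim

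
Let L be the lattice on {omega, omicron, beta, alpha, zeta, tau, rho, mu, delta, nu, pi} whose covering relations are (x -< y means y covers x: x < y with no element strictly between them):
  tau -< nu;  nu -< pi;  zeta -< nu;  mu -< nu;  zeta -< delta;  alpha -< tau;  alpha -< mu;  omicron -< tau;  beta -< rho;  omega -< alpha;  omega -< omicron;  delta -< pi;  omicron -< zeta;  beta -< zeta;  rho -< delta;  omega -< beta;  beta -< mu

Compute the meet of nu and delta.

Common lower bounds of {nu, delta}: beta, omega, omicron, zeta.
The greatest among these is zeta.

zeta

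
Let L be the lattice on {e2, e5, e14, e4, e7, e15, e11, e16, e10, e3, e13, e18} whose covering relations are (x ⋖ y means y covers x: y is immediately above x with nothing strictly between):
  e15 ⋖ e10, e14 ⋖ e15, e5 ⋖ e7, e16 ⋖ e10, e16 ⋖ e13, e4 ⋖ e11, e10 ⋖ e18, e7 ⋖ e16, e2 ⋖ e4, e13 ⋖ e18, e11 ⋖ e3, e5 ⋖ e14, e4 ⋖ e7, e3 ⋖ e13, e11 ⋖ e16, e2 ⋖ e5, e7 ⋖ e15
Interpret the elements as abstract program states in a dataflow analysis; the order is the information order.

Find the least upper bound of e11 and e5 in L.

e16

Common upper bounds of {e11, e5}: e10, e13, e16, e18.
The least among these is e16.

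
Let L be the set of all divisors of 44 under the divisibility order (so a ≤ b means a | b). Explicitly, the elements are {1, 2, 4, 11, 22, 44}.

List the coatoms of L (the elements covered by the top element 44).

The coatoms are exactly the elements covered by 44: 22, 4.

22, 4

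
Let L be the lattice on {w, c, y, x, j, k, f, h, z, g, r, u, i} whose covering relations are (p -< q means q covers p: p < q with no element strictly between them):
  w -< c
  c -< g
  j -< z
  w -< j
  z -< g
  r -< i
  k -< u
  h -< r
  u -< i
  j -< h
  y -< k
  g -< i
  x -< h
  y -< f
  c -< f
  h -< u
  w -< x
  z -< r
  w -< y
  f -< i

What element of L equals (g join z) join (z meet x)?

g

g ∨ z = g
z ∧ x = w
g ∨ w = g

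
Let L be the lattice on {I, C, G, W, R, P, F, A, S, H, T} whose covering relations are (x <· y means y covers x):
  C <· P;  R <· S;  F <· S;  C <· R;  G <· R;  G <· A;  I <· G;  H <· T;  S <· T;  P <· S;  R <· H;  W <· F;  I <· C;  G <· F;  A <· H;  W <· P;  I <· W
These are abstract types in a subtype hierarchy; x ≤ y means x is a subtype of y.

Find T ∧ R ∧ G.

G

Common lower bounds of {T, R, G}: G, I.
The greatest among these is G.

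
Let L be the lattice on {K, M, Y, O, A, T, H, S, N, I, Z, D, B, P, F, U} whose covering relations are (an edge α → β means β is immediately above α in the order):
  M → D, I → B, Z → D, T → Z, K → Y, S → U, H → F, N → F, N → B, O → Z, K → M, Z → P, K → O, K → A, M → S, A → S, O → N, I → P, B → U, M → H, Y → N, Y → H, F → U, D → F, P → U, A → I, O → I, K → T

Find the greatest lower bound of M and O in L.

Common lower bounds of {M, O}: K.
The greatest among these is K.

K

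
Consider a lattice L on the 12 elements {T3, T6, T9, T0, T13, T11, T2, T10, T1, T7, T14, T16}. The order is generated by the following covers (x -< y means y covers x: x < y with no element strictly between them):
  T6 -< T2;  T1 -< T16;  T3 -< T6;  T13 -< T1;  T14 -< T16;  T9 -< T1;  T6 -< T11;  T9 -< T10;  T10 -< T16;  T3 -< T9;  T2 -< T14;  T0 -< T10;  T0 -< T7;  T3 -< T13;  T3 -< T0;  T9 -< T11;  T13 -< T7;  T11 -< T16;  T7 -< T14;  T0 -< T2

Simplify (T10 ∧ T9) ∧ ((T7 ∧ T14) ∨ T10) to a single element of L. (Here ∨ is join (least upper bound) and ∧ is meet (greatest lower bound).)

T10 ∧ T9 = T9
T7 ∧ T14 = T7
T7 ∨ T10 = T16
T9 ∧ T16 = T9

T9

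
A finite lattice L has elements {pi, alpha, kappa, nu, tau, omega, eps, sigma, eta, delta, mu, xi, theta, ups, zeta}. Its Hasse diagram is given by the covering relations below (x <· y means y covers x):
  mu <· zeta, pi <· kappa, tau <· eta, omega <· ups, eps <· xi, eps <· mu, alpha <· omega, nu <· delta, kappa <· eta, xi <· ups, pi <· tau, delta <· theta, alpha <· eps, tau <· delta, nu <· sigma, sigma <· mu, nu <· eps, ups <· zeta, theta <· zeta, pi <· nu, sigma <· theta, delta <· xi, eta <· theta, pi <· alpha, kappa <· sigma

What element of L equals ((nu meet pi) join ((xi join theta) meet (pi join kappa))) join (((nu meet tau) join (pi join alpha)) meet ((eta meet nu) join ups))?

nu ∧ pi = pi
xi ∨ theta = zeta
pi ∨ kappa = kappa
zeta ∧ kappa = kappa
pi ∨ kappa = kappa
nu ∧ tau = pi
pi ∨ alpha = alpha
pi ∨ alpha = alpha
eta ∧ nu = pi
pi ∨ ups = ups
alpha ∧ ups = alpha
kappa ∨ alpha = mu

mu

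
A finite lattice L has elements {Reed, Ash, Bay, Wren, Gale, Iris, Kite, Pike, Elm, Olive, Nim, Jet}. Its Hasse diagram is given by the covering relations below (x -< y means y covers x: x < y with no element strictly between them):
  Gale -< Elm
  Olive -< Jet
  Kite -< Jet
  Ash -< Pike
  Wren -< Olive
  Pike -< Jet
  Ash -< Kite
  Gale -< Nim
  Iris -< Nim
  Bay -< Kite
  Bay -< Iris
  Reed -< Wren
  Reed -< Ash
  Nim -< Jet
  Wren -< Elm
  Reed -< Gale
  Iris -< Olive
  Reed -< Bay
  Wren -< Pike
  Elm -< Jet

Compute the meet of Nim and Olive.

Common lower bounds of {Nim, Olive}: Bay, Iris, Reed.
The greatest among these is Iris.

Iris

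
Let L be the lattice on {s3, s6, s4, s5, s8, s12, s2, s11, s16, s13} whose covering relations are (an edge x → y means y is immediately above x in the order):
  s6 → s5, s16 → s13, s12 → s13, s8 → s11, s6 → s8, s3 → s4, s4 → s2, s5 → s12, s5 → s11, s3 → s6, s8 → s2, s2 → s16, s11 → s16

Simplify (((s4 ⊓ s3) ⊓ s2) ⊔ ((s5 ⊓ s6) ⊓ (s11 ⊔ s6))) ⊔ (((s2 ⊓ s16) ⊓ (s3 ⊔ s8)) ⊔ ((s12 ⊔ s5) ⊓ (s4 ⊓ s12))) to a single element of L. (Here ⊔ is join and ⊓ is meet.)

s4 ∧ s3 = s3
s3 ∧ s2 = s3
s5 ∧ s6 = s6
s11 ∨ s6 = s11
s6 ∧ s11 = s6
s3 ∨ s6 = s6
s2 ∧ s16 = s2
s3 ∨ s8 = s8
s2 ∧ s8 = s8
s12 ∨ s5 = s12
s4 ∧ s12 = s3
s12 ∧ s3 = s3
s8 ∨ s3 = s8
s6 ∨ s8 = s8

s8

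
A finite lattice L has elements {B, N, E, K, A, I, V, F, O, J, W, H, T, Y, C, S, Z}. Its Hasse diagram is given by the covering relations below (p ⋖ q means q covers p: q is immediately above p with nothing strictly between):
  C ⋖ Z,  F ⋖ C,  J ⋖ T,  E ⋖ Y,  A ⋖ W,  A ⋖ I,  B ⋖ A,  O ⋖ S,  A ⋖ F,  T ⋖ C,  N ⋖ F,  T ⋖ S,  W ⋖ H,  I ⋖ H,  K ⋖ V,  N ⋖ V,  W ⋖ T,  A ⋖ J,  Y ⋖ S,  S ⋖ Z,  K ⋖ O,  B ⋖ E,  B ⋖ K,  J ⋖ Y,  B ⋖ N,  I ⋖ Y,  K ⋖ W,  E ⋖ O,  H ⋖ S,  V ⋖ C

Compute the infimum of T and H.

W

Common lower bounds of {T, H}: A, B, K, W.
The greatest among these is W.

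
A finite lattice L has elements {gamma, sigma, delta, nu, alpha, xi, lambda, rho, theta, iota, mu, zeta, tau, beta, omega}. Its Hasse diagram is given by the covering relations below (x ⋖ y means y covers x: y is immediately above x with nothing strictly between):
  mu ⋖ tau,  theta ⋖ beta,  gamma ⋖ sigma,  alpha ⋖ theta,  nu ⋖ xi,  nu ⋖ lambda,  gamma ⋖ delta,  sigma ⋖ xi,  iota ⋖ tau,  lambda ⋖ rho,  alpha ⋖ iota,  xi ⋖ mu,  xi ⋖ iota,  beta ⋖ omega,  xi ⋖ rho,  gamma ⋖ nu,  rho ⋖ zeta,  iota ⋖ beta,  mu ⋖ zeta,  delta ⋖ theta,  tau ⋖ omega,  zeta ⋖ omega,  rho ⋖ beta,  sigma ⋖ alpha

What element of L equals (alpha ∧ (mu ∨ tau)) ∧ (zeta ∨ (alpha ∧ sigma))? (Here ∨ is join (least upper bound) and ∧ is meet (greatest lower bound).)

sigma

mu ∨ tau = tau
alpha ∧ tau = alpha
alpha ∧ sigma = sigma
zeta ∨ sigma = zeta
alpha ∧ zeta = sigma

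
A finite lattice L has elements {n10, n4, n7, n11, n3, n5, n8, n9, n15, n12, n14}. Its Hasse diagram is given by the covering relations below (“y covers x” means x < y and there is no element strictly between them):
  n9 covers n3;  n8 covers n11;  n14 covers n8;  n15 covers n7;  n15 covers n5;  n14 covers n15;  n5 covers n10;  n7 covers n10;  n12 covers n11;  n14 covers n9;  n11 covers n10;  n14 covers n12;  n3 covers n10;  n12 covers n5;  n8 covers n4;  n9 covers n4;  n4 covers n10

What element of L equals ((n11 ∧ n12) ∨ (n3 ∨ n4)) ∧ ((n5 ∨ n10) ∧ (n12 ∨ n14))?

n11 ∧ n12 = n11
n3 ∨ n4 = n9
n11 ∨ n9 = n14
n5 ∨ n10 = n5
n12 ∨ n14 = n14
n5 ∧ n14 = n5
n14 ∧ n5 = n5

n5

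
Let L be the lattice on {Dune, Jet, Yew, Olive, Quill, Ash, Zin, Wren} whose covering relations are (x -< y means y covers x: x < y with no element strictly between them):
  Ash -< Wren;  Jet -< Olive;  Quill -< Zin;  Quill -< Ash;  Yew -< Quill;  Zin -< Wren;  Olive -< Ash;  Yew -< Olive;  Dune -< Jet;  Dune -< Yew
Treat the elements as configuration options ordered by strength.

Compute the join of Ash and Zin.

Wren

Common upper bounds of {Ash, Zin}: Wren.
The least among these is Wren.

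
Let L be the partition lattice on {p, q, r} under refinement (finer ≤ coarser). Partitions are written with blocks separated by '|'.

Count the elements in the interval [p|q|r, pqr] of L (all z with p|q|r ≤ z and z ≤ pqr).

The interval [p|q|r, pqr] = {pqr, pq|r, pr|q, p|qr, p|q|r}, which has 5 elements.

5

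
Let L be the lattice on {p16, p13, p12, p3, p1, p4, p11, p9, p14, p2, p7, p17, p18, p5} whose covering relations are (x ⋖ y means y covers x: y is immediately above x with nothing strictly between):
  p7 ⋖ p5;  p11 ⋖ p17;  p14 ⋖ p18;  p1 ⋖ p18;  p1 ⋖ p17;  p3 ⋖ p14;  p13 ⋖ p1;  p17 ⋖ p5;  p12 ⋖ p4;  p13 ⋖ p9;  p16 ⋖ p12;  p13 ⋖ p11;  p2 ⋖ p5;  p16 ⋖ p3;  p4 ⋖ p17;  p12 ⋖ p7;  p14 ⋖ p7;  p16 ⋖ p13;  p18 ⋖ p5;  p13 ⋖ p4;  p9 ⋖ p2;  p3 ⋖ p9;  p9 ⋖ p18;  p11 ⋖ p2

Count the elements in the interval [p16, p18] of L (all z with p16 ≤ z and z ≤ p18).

The interval [p16, p18] = {p1, p13, p14, p16, p18, p3, p9}, which has 7 elements.

7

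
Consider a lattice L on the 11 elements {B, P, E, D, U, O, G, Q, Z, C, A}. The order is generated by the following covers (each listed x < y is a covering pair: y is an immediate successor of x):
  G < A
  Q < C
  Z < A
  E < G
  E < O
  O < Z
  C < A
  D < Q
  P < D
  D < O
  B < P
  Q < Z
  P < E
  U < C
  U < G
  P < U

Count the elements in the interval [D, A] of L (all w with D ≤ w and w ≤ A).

6

The interval [D, A] = {A, C, D, O, Q, Z}, which has 6 elements.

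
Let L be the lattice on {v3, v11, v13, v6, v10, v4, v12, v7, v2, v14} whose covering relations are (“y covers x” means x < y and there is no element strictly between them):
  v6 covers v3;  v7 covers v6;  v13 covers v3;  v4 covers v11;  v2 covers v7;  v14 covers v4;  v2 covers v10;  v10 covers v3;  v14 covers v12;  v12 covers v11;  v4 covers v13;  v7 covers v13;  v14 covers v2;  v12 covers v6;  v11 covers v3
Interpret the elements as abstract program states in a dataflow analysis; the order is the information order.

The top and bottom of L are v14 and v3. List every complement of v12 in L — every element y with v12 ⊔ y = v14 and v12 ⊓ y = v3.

v10, v13

Need y with v12 ∨ y = v14 and v12 ∧ y = v3.
Checking each element gives: v10, v13.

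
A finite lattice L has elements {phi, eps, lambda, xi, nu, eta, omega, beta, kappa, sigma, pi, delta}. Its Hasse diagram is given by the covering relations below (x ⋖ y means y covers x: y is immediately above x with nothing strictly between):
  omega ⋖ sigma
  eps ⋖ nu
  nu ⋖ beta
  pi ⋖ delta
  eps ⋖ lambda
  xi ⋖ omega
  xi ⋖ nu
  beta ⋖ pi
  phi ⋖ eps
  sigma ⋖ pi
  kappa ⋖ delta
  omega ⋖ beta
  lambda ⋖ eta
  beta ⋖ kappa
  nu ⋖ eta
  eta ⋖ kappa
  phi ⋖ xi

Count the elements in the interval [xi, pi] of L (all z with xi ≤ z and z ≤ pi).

6

The interval [xi, pi] = {beta, nu, omega, pi, sigma, xi}, which has 6 elements.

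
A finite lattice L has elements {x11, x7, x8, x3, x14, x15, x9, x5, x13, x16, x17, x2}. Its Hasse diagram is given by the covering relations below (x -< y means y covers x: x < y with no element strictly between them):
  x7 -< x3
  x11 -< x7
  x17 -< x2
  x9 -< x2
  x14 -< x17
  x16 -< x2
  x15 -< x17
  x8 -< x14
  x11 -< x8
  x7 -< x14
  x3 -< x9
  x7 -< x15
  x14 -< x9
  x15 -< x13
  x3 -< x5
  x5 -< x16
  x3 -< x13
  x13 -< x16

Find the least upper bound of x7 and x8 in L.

x14

Common upper bounds of {x7, x8}: x14, x17, x2, x9.
The least among these is x14.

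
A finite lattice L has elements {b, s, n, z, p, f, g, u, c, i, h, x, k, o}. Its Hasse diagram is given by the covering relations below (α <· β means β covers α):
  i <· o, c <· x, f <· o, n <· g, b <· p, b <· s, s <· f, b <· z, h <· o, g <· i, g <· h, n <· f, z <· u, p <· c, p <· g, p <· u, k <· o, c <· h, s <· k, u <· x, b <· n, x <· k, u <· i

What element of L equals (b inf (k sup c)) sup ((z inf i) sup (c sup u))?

x

k ∨ c = k
b ∧ k = b
z ∧ i = z
c ∨ u = x
z ∨ x = x
b ∨ x = x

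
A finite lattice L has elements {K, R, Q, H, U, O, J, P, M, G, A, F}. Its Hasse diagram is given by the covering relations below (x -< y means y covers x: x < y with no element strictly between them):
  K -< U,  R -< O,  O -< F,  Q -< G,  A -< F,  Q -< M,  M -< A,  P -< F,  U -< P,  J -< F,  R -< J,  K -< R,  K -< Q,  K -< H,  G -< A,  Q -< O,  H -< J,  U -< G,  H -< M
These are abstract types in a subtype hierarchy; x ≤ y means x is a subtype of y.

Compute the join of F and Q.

F

Common upper bounds of {F, Q}: F.
The least among these is F.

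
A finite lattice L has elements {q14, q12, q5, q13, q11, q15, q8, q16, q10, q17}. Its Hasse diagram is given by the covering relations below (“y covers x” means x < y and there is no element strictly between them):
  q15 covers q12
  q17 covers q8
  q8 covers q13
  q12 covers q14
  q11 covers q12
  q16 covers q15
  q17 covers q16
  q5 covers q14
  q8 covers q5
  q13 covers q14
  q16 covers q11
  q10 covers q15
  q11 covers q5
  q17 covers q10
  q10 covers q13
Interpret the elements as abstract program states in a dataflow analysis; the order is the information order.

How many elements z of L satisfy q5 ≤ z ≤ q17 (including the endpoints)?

5

The interval [q5, q17] = {q11, q16, q17, q5, q8}, which has 5 elements.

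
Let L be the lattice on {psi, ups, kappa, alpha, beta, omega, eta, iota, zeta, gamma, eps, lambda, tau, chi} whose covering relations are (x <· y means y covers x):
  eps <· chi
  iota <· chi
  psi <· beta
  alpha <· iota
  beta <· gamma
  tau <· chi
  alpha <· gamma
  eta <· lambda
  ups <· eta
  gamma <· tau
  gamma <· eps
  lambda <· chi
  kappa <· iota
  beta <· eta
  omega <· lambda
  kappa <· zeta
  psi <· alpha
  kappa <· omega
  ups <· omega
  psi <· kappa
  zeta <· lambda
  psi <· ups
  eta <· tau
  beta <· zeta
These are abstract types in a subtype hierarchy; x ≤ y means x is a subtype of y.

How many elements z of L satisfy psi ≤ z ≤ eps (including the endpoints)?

5

The interval [psi, eps] = {alpha, beta, eps, gamma, psi}, which has 5 elements.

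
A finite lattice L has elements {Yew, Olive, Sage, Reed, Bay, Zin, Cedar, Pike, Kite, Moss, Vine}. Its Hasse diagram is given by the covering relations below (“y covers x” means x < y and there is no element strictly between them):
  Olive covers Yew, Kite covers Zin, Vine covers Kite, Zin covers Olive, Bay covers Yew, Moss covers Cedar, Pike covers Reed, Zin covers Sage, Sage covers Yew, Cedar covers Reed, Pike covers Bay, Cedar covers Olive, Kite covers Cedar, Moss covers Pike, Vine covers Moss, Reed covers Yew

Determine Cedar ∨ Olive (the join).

Common upper bounds of {Cedar, Olive}: Cedar, Kite, Moss, Vine.
The least among these is Cedar.

Cedar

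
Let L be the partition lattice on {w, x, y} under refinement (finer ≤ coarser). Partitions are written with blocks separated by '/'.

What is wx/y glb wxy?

The meet (common refinement) of wx/y and wxy intersects blocks pairwise, giving wx/y.

wx/y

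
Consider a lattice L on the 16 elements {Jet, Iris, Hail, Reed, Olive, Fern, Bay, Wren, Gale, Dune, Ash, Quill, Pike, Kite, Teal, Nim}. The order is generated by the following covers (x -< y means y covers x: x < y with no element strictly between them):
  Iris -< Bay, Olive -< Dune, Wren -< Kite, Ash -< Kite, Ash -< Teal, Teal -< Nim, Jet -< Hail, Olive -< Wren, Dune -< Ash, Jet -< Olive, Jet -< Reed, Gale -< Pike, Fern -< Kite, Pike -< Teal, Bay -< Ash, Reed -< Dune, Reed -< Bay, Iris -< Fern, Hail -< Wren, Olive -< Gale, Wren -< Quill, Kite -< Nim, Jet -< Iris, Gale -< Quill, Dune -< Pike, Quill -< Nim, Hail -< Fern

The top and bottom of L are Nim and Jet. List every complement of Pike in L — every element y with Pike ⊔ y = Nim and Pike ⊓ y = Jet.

Need y with Pike ∨ y = Nim and Pike ∧ y = Jet.
Checking each element gives: Fern, Hail.

Fern, Hail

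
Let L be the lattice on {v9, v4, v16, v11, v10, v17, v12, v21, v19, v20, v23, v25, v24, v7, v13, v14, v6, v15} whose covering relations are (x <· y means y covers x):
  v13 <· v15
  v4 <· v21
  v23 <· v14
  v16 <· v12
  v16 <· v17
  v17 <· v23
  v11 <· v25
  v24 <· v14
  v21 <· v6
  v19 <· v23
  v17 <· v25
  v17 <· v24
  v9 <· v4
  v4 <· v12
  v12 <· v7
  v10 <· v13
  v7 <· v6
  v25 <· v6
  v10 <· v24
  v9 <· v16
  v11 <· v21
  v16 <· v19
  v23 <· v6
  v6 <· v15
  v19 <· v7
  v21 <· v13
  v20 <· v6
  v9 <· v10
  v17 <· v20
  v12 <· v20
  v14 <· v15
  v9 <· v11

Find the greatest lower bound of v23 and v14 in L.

v23

Common lower bounds of {v23, v14}: v16, v17, v19, v23, v9.
The greatest among these is v23.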